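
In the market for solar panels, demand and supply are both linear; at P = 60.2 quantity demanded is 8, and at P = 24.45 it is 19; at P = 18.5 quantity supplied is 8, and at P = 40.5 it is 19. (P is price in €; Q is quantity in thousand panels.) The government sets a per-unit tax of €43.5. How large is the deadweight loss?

Demand slope = (24.45 − 60.2)/(19 − 8) = −3.25, so P = 86.2 − 3.25Q.
Supply slope = (40.5 − 18.5)/(19 − 8) = 2, so P = 2.5 + 2Q.
Competitive equilibrium: 86.2 − 3.25Q = 2.5 + 2Q → Q* = 15.94286, P* = 34.38571.
With the tax, the buyer price exceeds the seller price by 43.5: (86.2 − 3.25Q) − (2.5 + 2Q) = 43.5 → Q' = 7.65714.
ΔQ = 15.94286 − 7.65714 = 8.28572; the wedge equals the tax, 43.5.
DWL = ½ × 8.28572 × 43.5 = €180.21 thousand.

€180.21 thousand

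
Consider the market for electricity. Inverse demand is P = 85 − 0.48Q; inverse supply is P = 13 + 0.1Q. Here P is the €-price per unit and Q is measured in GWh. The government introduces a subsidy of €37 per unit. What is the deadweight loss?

€1180.17

Competitive equilibrium: 85 − 0.48Q = 13 + 0.1Q → Q* = 124.1379, P* = 25.4138.
The subsidy lowers effective supply by 37: P = 0.1Q − 24.
New quantity: 85 − 0.48Q = 0.1Q − 24 → Q' = 187.931.
Overproduction ΔQ = 187.931 − 124.1379 = 63.7931; wedge = subsidy = 37.
Deadweight loss = ½ × 63.7931 × 37 = €1180.17.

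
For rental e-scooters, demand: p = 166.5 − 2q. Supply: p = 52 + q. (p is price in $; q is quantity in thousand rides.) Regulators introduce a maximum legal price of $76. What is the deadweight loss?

Competitive equilibrium: 166.5 − 2q = 52 + q → q* = 38.1667, p* = 90.1667.
At the ceiling p = 76, quantity supplied = (76 − 52)/1 = 24.
Willingness to pay at q' = 24: 166.5 − 2·24 = 118.5.
Δq = 38.1667 − 24 = 14.1667; wedge = 118.5 − 76 = 42.5.
Welfare loss = ½ × 14.1667 × 42.5 = $301.04 thousand.

$301.04 thousand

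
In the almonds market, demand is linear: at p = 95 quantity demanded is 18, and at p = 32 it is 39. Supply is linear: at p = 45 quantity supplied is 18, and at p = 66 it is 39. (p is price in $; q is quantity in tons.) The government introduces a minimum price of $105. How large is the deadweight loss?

$501.39

Demand slope = (32 − 95)/(39 − 18) = −3, so p = 149 − 3q.
Supply slope = (66 − 45)/(39 − 18) = 1, so p = 27 + q.
Competitive equilibrium: 149 − 3q = 27 + q → q* = 30.5, p* = 57.5.
At the floor p = 105, quantity demanded = (149 − 105)/3 = 14.6667.
Sellers' marginal cost at q' = 14.6667: 27 + 1·14.6667 = 41.6667.
Δq = 30.5 − 14.6667 = 15.8333; wedge = 105 − 41.6667 = 63.3333.
DWL = ½ × 15.8333 × 63.3333 = $501.39.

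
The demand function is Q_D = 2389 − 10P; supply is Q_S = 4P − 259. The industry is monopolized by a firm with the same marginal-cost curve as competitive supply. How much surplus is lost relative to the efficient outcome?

2139.56

In inverse form: demand P = 238.9 − 0.1Q, supply P = 64.75 + 0.25Q.
Competitive equilibrium: 238.9 − 0.1Q = 64.75 + 0.25Q → Q* = 497.5714, P* = 189.1429.
Marginal revenue: MR = 238.9 − 0.2Q. Set MR = MC: 238.9 − 0.2Q = 64.75 + 0.25Q → Q_m = 387.
Price P_m = 238.9 − 0.1·387 = 200.2; MC(Q_m) = 64.75 + 0.25·387 = 161.5.
Competitive Q* = 497.5714, so ΔQ = 110.5714; wedge = 200.2 − 161.5 = 38.7.
DWL = ½ × 110.5714 × 38.7 = 2139.56.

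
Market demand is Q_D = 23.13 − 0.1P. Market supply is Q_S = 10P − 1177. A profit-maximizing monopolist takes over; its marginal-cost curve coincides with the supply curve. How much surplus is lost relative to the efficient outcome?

In inverse form: demand P = 231.3 − 10Q, supply P = 117.7 + 0.1Q.
Competitive equilibrium: 231.3 − 10Q = 117.7 + 0.1Q → Q* = 11.2475, P* = 118.8248.
Marginal revenue: MR = 231.3 − 20Q. Set MR = MC: 231.3 − 20Q = 117.7 + 0.1Q → Q_m = 5.6517.
Price P_m = 231.3 − 10·5.6517 = 174.783; MC(Q_m) = 117.7 + 0.1·5.6517 = 118.2652.
Competitive Q* = 11.2475, so ΔQ = 5.5958; wedge = 174.783 − 118.2652 = 56.5178.
DWL = ½ × 5.5958 × 56.5178 = 158.13.

158.13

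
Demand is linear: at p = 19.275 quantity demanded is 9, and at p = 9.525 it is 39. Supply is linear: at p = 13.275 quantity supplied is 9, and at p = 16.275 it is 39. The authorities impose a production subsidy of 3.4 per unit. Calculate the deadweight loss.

Demand slope = (9.525 − 19.275)/(39 − 9) = −0.325, so p = 22.2 − 0.325q.
Supply slope = (16.275 − 13.275)/(39 − 9) = 0.1, so p = 12.375 + 0.1q.
Competitive equilibrium: 22.2 − 0.325q = 12.375 + 0.1q → q* = 23.1176, p* = 14.6868.
The subsidy lowers effective supply by 3.4: p = 8.975 + 0.1q.
New quantity: 22.2 − 0.325q = 8.975 + 0.1q → q' = 31.1176.
Overproduction Δq = 31.1176 − 23.1176 = 8; wedge = subsidy = 3.4.
DWL = ½ × 8 × 3.4 = 13.60.

13.60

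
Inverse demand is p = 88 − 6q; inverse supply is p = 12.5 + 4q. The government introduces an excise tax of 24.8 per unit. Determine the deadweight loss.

30.752

Competitive equilibrium: 88 − 6q = 12.5 + 4q → q* = 7.55, p* = 42.7.
With the tax, the buyer price exceeds the seller price by 24.8: (88 − 6q) − (12.5 + 4q) = 24.8 → q' = 5.07.
Δq = 7.55 − 5.07 = 2.48; the wedge equals the tax, 24.8.
The triangle = ½ × 2.48 × 24.8 = 30.752.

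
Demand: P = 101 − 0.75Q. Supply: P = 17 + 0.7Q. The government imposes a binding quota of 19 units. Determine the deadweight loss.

Competitive equilibrium: 101 − 0.75Q = 17 + 0.7Q → Q* = 57.931, P* = 57.5517.
At Q = 19: demand price = 101 − 0.75·19 = 86.75; supply price = 17 + 0.7·19 = 30.3.
ΔQ = 57.931 − 19 = 38.931; wedge = 86.75 − 30.3 = 56.45.
Welfare loss = ½ × 38.931 × 56.45 = 1098.83.

1098.83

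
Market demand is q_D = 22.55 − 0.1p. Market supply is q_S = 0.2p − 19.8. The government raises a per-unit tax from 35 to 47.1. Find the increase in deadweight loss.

In inverse form: demand p = 225.5 − 10q, supply p = 99 + 5q.
Competitive equilibrium: 225.5 − 10q = 99 + 5q → q* = 8.4333, p* = 141.1667.
For a per-unit tax t: Δq = t/15, so DWL = ½·t·(t/15) = t²/30.
At t = 35: DWL = 40.833. At t = 47.1: DWL = 73.947.
Increase = 73.947 − 40.833 = 33.11.

33.11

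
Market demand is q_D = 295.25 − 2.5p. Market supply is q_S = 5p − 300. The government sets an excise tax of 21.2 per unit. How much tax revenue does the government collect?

In inverse form: demand p = 118.1 − 0.4q, supply p = 60 + 0.2q.
Competitive equilibrium: 118.1 − 0.4q = 60 + 0.2q → q* = 96.8333, p* = 79.3667.
With the tax, the buyer price exceeds the seller price by 21.2: (118.1 − 0.4q) − (60 + 0.2q) = 21.2 → q' = 61.5.
Tax revenue = 21.2 × 61.5 = 1303.80.

1303.80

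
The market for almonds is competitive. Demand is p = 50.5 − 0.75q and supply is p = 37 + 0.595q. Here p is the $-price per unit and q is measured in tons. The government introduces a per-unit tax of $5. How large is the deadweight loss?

Competitive equilibrium: 50.5 − 0.75q = 37 + 0.595q → q* = 10.0372, p* = 42.9721.
With the tax, the buyer price exceeds the seller price by 5: (50.5 − 0.75q) − (37 + 0.595q) = 5 → q' = 6.3197.
Δq = 10.0372 − 6.3197 = 3.7175; the wedge equals the tax, 5.
DWL = ½ × 3.7175 × 5 = $9.29.

$9.29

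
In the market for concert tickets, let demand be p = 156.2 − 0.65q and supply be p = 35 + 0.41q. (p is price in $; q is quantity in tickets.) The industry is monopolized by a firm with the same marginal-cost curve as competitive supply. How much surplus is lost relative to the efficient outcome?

$1001.16

Competitive equilibrium: 156.2 − 0.65q = 35 + 0.41q → q* = 114.3396, p* = 81.8792.
Marginal revenue: MR = 156.2 − 1.3q. Set MR = MC: 156.2 − 1.3q = 35 + 0.41q → q_m = 70.8772.
Price p_m = 156.2 − 0.65·70.8772 = 110.1298; MC(q_m) = 35 + 0.41·70.8772 = 64.0597.
Competitive q* = 114.3396, so Δq = 43.4624; wedge = 110.1298 − 64.0597 = 46.0701.
The triangle = ½ × 43.4624 × 46.0701 = $1001.16.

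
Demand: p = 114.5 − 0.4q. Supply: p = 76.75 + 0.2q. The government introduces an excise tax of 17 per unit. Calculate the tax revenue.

Competitive equilibrium: 114.5 − 0.4q = 76.75 + 0.2q → q* = 62.9167, p* = 89.3333.
With the tax, the buyer price exceeds the seller price by 17: (114.5 − 0.4q) − (76.75 + 0.2q) = 17 → q' = 34.5833.
Tax revenue = 17 × 34.5833 = 587.92.

587.92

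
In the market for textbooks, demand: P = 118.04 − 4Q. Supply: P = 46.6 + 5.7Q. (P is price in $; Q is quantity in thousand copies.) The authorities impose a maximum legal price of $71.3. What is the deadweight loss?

$44.57 thousand

Competitive equilibrium: 118.04 − 4Q = 46.6 + 5.7Q → Q* = 7.3649, P* = 88.5802.
At the ceiling P = 71.3, quantity supplied = (71.3 − 46.6)/5.7 = 4.3333.
Willingness to pay at Q' = 4.3333: 118.04 − 4·4.3333 = 100.7068.
ΔQ = 7.3649 − 4.3333 = 3.0316; wedge = 100.7068 − 71.3 = 29.4068.
Deadweight loss = ½ × 3.0316 × 29.4068 = $44.57 thousand.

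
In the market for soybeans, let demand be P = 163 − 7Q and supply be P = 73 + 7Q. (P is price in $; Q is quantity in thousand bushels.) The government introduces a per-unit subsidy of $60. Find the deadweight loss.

$128.57 thousand

Competitive equilibrium: 163 − 7Q = 73 + 7Q → Q* = 6.4286, P* = 118.
The subsidy lowers effective supply by 60: P = 13 + 7Q.
New quantity: 163 − 7Q = 13 + 7Q → Q' = 10.7143.
Overproduction ΔQ = 10.7143 − 6.4286 = 4.2857; wedge = subsidy = 60.
DWL = ½ × 4.2857 × 60 = $128.57 thousand.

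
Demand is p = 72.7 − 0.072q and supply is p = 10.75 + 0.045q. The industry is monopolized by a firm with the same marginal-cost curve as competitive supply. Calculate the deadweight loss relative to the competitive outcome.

2380.17

Competitive equilibrium: 72.7 − 0.072q = 10.75 + 0.045q → q* = 529.4872, p* = 34.5769.
Marginal revenue: MR = 72.7 − 0.144q. Set MR = MC: 72.7 − 0.144q = 10.75 + 0.045q → q_m = 327.7778.
Price p_m = 72.7 − 0.072·327.7778 = 49.1; MC(q_m) = 10.75 + 0.045·327.7778 = 25.5.
Competitive q* = 529.4872, so Δq = 201.7094; wedge = 49.1 − 25.5 = 23.6.
DWL = ½ × 201.7094 × 23.6 = 2380.17.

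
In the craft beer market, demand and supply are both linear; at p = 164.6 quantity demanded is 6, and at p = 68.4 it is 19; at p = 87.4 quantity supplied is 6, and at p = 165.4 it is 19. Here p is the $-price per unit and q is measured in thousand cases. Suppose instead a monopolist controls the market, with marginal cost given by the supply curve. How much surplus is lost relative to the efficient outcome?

$117.30 thousand

Demand slope = (68.4 − 164.6)/(19 − 6) = −7.4, so p = 209 − 7.4q.
Supply slope = (165.4 − 87.4)/(19 − 6) = 6, so p = 51.4 + 6q.
Competitive equilibrium: 209 − 7.4q = 51.4 + 6q → q* = 11.76119, p* = 121.96716.
Marginal revenue: MR = 209 − 14.8q. Set MR = MC: 209 − 14.8q = 51.4 + 6q → q_m = 7.57692.
Price p_m = 209 − 7.4·7.57692 = 152.93079; MC(q_m) = 51.4 + 6·7.57692 = 96.86152.
Competitive q* = 11.76119, so Δq = 4.18427; wedge = 152.93079 − 96.86152 = 56.06927.
The triangle = ½ × 4.18427 × 56.06927 = $117.30 thousand.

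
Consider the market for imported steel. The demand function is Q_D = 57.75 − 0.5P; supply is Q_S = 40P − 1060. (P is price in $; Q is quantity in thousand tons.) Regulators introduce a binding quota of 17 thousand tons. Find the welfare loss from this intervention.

$735.41 thousand

In inverse form: demand P = 115.5 − 2Q, supply P = 26.5 + 0.025Q.
Competitive equilibrium: 115.5 − 2Q = 26.5 + 0.025Q → Q* = 43.9506, P* = 27.5988.
At Q = 17: demand price = 115.5 − 2·17 = 81.5; supply price = 26.5 + 0.025·17 = 26.925.
ΔQ = 43.9506 − 17 = 26.9506; wedge = 81.5 − 26.925 = 54.575.
DWL = ½ × 26.9506 × 54.575 = $735.41 thousand.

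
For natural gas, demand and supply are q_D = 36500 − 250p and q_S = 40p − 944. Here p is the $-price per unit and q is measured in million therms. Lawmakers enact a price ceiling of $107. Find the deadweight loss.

$11348.80 million

In inverse form: demand p = 146 − 0.004q, supply p = 23.6 + 0.025q.
Competitive equilibrium: 146 − 0.004q = 23.6 + 0.025q → q* = 4220.6897, p* = 129.1172.
At the ceiling p = 107, quantity supplied = (107 − 23.6)/0.025 = 3336.
Willingness to pay at q' = 3336: 146 − 0.004·3336 = 132.656.
Δq = 4220.6897 − 3336 = 884.6897; wedge = 132.656 − 107 = 25.656.
Deadweight loss = ½ × 884.6897 × 25.656 = $11348.80 million.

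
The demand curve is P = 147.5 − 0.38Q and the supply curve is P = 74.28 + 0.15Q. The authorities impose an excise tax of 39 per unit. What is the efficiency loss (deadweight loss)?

1434.91

Competitive equilibrium: 147.5 − 0.38Q = 74.28 + 0.15Q → Q* = 138.1509, P* = 95.0026.
With the tax, the buyer price exceeds the seller price by 39: (147.5 − 0.38Q) − (74.28 + 0.15Q) = 39 → Q' = 64.566.
ΔQ = 138.1509 − 64.566 = 73.5849; the wedge equals the tax, 39.
Deadweight loss = ½ × 73.5849 × 39 = 1434.91.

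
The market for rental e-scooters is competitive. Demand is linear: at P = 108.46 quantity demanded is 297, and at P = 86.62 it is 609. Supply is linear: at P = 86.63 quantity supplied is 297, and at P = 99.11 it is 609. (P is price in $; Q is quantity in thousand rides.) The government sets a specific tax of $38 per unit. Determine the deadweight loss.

Demand slope = (86.62 − 108.46)/(609 − 297) = −0.07, so P = 129.25 − 0.07Q.
Supply slope = (99.11 − 86.63)/(609 − 297) = 0.04, so P = 74.75 + 0.04Q.
Competitive equilibrium: 129.25 − 0.07Q = 74.75 + 0.04Q → Q* = 495.4545, P* = 94.5682.
With the tax, the buyer price exceeds the seller price by 38: (129.25 − 0.07Q) − (74.75 + 0.04Q) = 38 → Q' = 150.
ΔQ = 495.4545 − 150 = 345.4545; the wedge equals the tax, 38.
Welfare loss = ½ × 345.4545 × 38 = $6563.64 thousand.

$6563.64 thousand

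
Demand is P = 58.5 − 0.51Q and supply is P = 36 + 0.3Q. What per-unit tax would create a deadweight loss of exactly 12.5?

4.5

Competitive equilibrium: 58.5 − 0.51Q = 36 + 0.3Q → Q* = 27.7778, P* = 44.3333.
A tax t gives ΔQ = t/0.81 and wedge t, so DWL = t²/1.62.
t²/1.62 = 12.5 → t² = 20.25 → t = 4.5.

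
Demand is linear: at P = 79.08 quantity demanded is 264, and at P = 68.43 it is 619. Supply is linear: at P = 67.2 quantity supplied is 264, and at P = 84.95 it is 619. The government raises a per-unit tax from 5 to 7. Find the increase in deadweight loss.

150

Demand slope = (68.43 − 79.08)/(619 − 264) = −0.03, so P = 87 − 0.03Q.
Supply slope = (84.95 − 67.2)/(619 − 264) = 0.05, so P = 54 + 0.05Q.
Competitive equilibrium: 87 − 0.03Q = 54 + 0.05Q → Q* = 412.5, P* = 74.625.
For a per-unit tax t: ΔQ = t/0.08, so DWL = ½·t·(t/0.08) = t²/0.16.
At t = 5: DWL = 156.25. At t = 7: DWL = 306.25.
Increase = 306.25 − 156.25 = 150.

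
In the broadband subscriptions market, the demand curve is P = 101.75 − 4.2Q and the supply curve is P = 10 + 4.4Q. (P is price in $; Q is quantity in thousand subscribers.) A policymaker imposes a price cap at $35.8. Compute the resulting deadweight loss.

$99.28 thousand

Competitive equilibrium: 101.75 − 4.2Q = 10 + 4.4Q → Q* = 10.6686, P* = 56.9419.
At the ceiling P = 35.8, quantity supplied = (35.8 − 10)/4.4 = 5.8636.
Willingness to pay at Q' = 5.8636: 101.75 − 4.2·5.8636 = 77.1229.
ΔQ = 10.6686 − 5.8636 = 4.805; wedge = 77.1229 − 35.8 = 41.3229.
DWL = ½ × 4.805 × 41.3229 = $99.28 thousand.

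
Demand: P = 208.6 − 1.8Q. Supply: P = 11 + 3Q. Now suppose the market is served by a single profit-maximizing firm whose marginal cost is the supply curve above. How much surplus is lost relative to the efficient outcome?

302.52

Competitive equilibrium: 208.6 − 1.8Q = 11 + 3Q → Q* = 41.1667, P* = 134.5.
Marginal revenue: MR = 208.6 − 3.6Q. Set MR = MC: 208.6 − 3.6Q = 11 + 3Q → Q_m = 29.9394.
Price P_m = 208.6 − 1.8·29.9394 = 154.7091; MC(Q_m) = 11 + 3·29.9394 = 100.8182.
Competitive Q* = 41.1667, so ΔQ = 11.2273; wedge = 154.7091 − 100.8182 = 53.8909.
Welfare loss = ½ × 11.2273 × 53.8909 = 302.52.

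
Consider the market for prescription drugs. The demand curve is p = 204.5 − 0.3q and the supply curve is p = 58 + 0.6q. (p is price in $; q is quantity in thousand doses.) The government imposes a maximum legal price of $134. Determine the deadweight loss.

Competitive equilibrium: 204.5 − 0.3q = 58 + 0.6q → q* = 162.7778, p* = 155.6667.
At the ceiling p = 134, quantity supplied = (134 − 58)/0.6 = 126.6667.
Willingness to pay at q' = 126.6667: 204.5 − 0.3·126.6667 = 166.5.
Δq = 162.7778 − 126.6667 = 36.1111; wedge = 166.5 − 134 = 32.5.
The triangle = ½ × 36.1111 × 32.5 = $586.81 thousand.

$586.81 thousand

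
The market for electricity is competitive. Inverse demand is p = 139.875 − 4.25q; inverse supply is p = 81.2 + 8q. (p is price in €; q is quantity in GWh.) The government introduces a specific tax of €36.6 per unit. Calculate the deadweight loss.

Competitive equilibrium: 139.875 − 4.25q = 81.2 + 8q → q* = 4.7898, p* = 119.5184.
With the tax, the buyer price exceeds the seller price by 36.6: (139.875 − 4.25q) − (81.2 + 8q) = 36.6 → q' = 1.802.
Δq = 4.7898 − 1.802 = 2.9878; the wedge equals the tax, 36.6.
Deadweight loss = ½ × 2.9878 × 36.6 = €54.68.

€54.68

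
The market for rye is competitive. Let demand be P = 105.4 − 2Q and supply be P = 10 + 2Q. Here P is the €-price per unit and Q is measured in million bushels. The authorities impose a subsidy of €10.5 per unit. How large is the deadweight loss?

€13.78 million

Competitive equilibrium: 105.4 − 2Q = 10 + 2Q → Q* = 23.85, P* = 57.7.
The subsidy lowers effective supply by 10.5: P = 2Q − 0.5.
New quantity: 105.4 − 2Q = 2Q − 0.5 → Q' = 26.475.
Overproduction ΔQ = 26.475 − 23.85 = 2.625; wedge = subsidy = 10.5.
Deadweight loss = ½ × 2.625 × 10.5 = €13.78 million.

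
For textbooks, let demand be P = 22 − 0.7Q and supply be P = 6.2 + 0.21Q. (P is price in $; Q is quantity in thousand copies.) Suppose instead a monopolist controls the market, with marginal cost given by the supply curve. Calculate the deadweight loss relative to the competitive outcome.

Competitive equilibrium: 22 − 0.7Q = 6.2 + 0.21Q → Q* = 17.3626, P* = 9.8462.
Marginal revenue: MR = 22 − 1.4Q. Set MR = MC: 22 − 1.4Q = 6.2 + 0.21Q → Q_m = 9.8137.
Price P_m = 22 − 0.7·9.8137 = 15.1304; MC(Q_m) = 6.2 + 0.21·9.8137 = 8.2609.
Competitive Q* = 17.3626, so ΔQ = 7.5489; wedge = 15.1304 − 8.2609 = 6.8695.
The triangle = ½ × 7.5489 × 6.8695 = $25.93 thousand.

$25.93 thousand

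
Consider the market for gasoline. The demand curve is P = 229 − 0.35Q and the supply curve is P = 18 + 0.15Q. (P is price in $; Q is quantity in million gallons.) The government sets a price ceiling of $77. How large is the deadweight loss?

Competitive equilibrium: 229 − 0.35Q = 18 + 0.15Q → Q* = 422, P* = 81.3.
At the ceiling P = 77, quantity supplied = (77 − 18)/0.15 = 393.3333.
Willingness to pay at Q' = 393.3333: 229 − 0.35·393.3333 = 91.3333.
ΔQ = 422 − 393.3333 = 28.6667; wedge = 91.3333 − 77 = 14.3333.
The triangle = ½ × 28.6667 × 14.3333 = $205.44 million.

$205.44 million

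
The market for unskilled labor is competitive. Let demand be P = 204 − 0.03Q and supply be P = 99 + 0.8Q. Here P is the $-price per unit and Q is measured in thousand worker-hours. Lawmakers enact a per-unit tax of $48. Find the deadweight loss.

$1387.95 thousand

Competitive equilibrium: 204 − 0.03Q = 99 + 0.8Q → Q* = 126.506, P* = 200.2048.
With the tax, the buyer price exceeds the seller price by 48: (204 − 0.03Q) − (99 + 0.8Q) = 48 → Q' = 68.6747.
ΔQ = 126.506 − 68.6747 = 57.8313; the wedge equals the tax, 48.
Deadweight loss = ½ × 57.8313 × 48 = $1387.95 thousand.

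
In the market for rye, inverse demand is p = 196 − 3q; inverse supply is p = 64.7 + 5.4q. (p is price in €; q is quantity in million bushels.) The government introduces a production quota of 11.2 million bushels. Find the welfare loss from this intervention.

Competitive equilibrium: 196 − 3q = 64.7 + 5.4q → q* = 15.631, p* = 149.1071.
At q = 11.2: demand price = 196 − 3·11.2 = 162.4; supply price = 64.7 + 5.4·11.2 = 125.18.
Δq = 15.631 − 11.2 = 4.431; wedge = 162.4 − 125.18 = 37.22.
Welfare loss = ½ × 4.431 × 37.22 = €82.46 million.

€82.46 million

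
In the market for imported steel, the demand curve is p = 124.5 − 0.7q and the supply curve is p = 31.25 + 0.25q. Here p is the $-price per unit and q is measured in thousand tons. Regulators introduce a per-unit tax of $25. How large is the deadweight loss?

Competitive equilibrium: 124.5 − 0.7q = 31.25 + 0.25q → q* = 98.1579, p* = 55.7895.
With the tax, the buyer price exceeds the seller price by 25: (124.5 − 0.7q) − (31.25 + 0.25q) = 25 → q' = 71.8421.
Δq = 98.1579 − 71.8421 = 26.3158; the wedge equals the tax, 25.
DWL = ½ × 26.3158 × 25 = $328.95 thousand.

$328.95 thousand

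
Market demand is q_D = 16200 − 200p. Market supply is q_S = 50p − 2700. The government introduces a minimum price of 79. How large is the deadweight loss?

In inverse form: demand p = 81 − 0.005q, supply p = 54 + 0.02q.
Competitive equilibrium: 81 − 0.005q = 54 + 0.02q → q* = 1080, p* = 75.6.
At the floor p = 79, quantity demanded = (81 − 79)/0.005 = 400.
Sellers' marginal cost at q' = 400: 54 + 0.02·400 = 62.
Δq = 1080 − 400 = 680; wedge = 79 − 62 = 17.
The triangle = ½ × 680 × 17 = 5780.

5780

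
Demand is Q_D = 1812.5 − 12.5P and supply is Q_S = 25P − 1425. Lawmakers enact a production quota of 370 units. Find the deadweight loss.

In inverse form: demand P = 145 − 0.08Q, supply P = 57 + 0.04Q.
Competitive equilibrium: 145 − 0.08Q = 57 + 0.04Q → Q* = 733.3333, P* = 86.3333.
At Q = 370: demand price = 145 − 0.08·370 = 115.4; supply price = 57 + 0.04·370 = 71.8.
ΔQ = 733.3333 − 370 = 363.3333; wedge = 115.4 − 71.8 = 43.6.
Deadweight loss = ½ × 363.3333 × 43.6 = 7920.67.

7920.67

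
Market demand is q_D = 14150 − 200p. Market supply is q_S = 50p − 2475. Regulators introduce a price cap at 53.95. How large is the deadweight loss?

In inverse form: demand p = 70.75 − 0.005q, supply p = 49.5 + 0.02q.
Competitive equilibrium: 70.75 − 0.005q = 49.5 + 0.02q → q* = 850, p* = 66.5.
At the ceiling p = 53.95, quantity supplied = (53.95 − 49.5)/0.02 = 222.5.
Willingness to pay at q' = 222.5: 70.75 − 0.005·222.5 = 69.6375.
Δq = 850 − 222.5 = 627.5; wedge = 69.6375 − 53.95 = 15.6875.
Deadweight loss = ½ × 627.5 × 15.6875 = 4921.95.

4921.95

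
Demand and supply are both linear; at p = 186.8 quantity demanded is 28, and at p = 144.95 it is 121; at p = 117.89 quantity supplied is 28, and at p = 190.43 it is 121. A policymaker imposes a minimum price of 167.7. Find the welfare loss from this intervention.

Demand slope = (144.95 − 186.8)/(121 − 28) = −0.45, so p = 199.4 − 0.45q.
Supply slope = (190.43 − 117.89)/(121 − 28) = 0.78, so p = 96.05 + 0.78q.
Competitive equilibrium: 199.4 − 0.45q = 96.05 + 0.78q → q* = 84.0244, p* = 161.589.
At the floor p = 167.7, quantity demanded = (199.4 − 167.7)/0.45 = 70.4444.
Sellers' marginal cost at q' = 70.4444: 96.05 + 0.78·70.4444 = 150.9966.
Δq = 84.0244 − 70.4444 = 13.58; wedge = 167.7 − 150.9966 = 16.7034.
Deadweight loss = ½ × 13.58 × 16.7034 = 113.42.

113.42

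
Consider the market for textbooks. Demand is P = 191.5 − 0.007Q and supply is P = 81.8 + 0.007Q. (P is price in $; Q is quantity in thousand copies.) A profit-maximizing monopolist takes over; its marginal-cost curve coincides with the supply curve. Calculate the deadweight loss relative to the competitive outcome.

Competitive equilibrium: 191.5 − 0.007Q = 81.8 + 0.007Q → Q* = 7835.7142857, P* = 136.65.
Marginal revenue: MR = 191.5 − 0.014Q. Set MR = MC: 191.5 − 0.014Q = 81.8 + 0.007Q → Q_m = 5223.8095238.
Price P_m = 191.5 − 0.007·5223.8095238 = 154.9333333; MC(Q_m) = 81.8 + 0.007·5223.8095238 = 118.3666667.
Competitive Q* = 7835.7142857, so ΔQ = 2611.9047619; wedge = 154.9333333 − 118.3666667 = 36.5666666.
Deadweight loss = ½ × 2611.9047619 × 36.5666666 = $47754.33 thousand.

$47754.33 thousand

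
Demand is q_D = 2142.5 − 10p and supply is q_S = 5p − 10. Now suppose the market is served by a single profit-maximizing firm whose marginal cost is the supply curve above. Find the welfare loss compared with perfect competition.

4692.71

In inverse form: demand p = 214.25 − 0.1q, supply p = 2 + 0.2q.
Competitive equilibrium: 214.25 − 0.1q = 2 + 0.2q → q* = 707.5, p* = 143.5.
Marginal revenue: MR = 214.25 − 0.2q. Set MR = MC: 214.25 − 0.2q = 2 + 0.2q → q_m = 530.625.
Price p_m = 214.25 − 0.1·530.625 = 161.1875; MC(q_m) = 2 + 0.2·530.625 = 108.125.
Competitive q* = 707.5, so Δq = 176.875; wedge = 161.1875 − 108.125 = 53.0625.
DWL = ½ × 176.875 × 53.0625 = 4692.71.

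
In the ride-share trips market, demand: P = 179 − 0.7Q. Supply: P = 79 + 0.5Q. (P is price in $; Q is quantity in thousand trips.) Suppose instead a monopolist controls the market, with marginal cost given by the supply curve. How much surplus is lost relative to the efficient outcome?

$565.56 thousand

Competitive equilibrium: 179 − 0.7Q = 79 + 0.5Q → Q* = 83.3333, P* = 120.6667.
Marginal revenue: MR = 179 − 1.4Q. Set MR = MC: 179 − 1.4Q = 79 + 0.5Q → Q_m = 52.6316.
Price P_m = 179 − 0.7·52.6316 = 142.1579; MC(Q_m) = 79 + 0.5·52.6316 = 105.3158.
Competitive Q* = 83.3333, so ΔQ = 30.7017; wedge = 142.1579 − 105.3158 = 36.8421.
DWL = ½ × 30.7017 × 36.8421 = $565.56 thousand.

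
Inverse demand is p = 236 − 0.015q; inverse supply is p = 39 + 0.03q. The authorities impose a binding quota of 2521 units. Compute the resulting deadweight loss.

77571.53

Competitive equilibrium: 236 − 0.015q = 39 + 0.03q → q* = 4377.7778, p* = 170.3333.
At q = 2521: demand price = 236 − 0.015·2521 = 198.185; supply price = 39 + 0.03·2521 = 114.63.
Δq = 4377.7778 − 2521 = 1856.7778; wedge = 198.185 − 114.63 = 83.555.
Welfare loss = ½ × 1856.7778 × 83.555 = 77571.53.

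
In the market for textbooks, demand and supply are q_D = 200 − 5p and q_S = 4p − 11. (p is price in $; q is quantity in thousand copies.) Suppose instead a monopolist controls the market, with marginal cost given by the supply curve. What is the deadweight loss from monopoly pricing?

In inverse form: demand p = 40 − 0.2q, supply p = 2.75 + 0.25q.
Competitive equilibrium: 40 − 0.2q = 2.75 + 0.25q → q* = 82.7778, p* = 23.4444.
Marginal revenue: MR = 40 − 0.4q. Set MR = MC: 40 − 0.4q = 2.75 + 0.25q → q_m = 57.3077.
Price p_m = 40 − 0.2·57.3077 = 28.5385; MC(q_m) = 2.75 + 0.25·57.3077 = 17.0769.
Competitive q* = 82.7778, so Δq = 25.4701; wedge = 28.5385 − 17.0769 = 11.4616.
Welfare loss = ½ × 25.4701 × 11.4616 = $145.96 thousand.

$145.96 thousand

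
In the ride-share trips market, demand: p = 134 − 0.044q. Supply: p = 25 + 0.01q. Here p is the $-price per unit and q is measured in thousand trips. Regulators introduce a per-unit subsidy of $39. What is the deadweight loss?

$14083.33 thousand

Competitive equilibrium: 134 − 0.044q = 25 + 0.01q → q* = 2018.5185, p* = 45.1852.
The subsidy lowers effective supply by 39: p = 0.01q − 14.
New quantity: 134 − 0.044q = 0.01q − 14 → q' = 2740.7407.
Overproduction Δq = 2740.7407 − 2018.5185 = 722.2222; wedge = subsidy = 39.
DWL = ½ × 722.2222 × 39 = $14083.33 thousand.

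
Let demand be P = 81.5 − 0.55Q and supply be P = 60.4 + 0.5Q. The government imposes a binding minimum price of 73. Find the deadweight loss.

Competitive equilibrium: 81.5 − 0.55Q = 60.4 + 0.5Q → Q* = 20.0952, P* = 70.4476.
At the floor P = 73, quantity demanded = (81.5 − 73)/0.55 = 15.4545.
Sellers' marginal cost at Q' = 15.4545: 60.4 + 0.5·15.4545 = 68.1273.
ΔQ = 20.0952 − 15.4545 = 4.6407; wedge = 73 − 68.1273 = 4.8727.
The triangle = ½ × 4.6407 × 4.8727 = 11.31.

11.31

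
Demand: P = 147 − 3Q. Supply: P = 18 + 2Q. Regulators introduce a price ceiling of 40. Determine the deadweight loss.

Competitive equilibrium: 147 − 3Q = 18 + 2Q → Q* = 25.8, P* = 69.6.
At the ceiling P = 40, quantity supplied = (40 − 18)/2 = 11.
Willingness to pay at Q' = 11: 147 − 3·11 = 114.
ΔQ = 25.8 − 11 = 14.8; wedge = 114 − 40 = 74.
Deadweight loss = ½ × 14.8 × 74 = 547.60.

547.60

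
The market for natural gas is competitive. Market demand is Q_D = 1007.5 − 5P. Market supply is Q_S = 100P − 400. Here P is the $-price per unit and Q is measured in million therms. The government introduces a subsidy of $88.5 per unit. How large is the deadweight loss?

In inverse form: demand P = 201.5 − 0.2Q, supply P = 4 + 0.01Q.
Competitive equilibrium: 201.5 − 0.2Q = 4 + 0.01Q → Q* = 940.47619, P* = 13.40476.
The subsidy lowers effective supply by 88.5: P = 0.01Q − 84.5.
New quantity: 201.5 − 0.2Q = 0.01Q − 84.5 → Q' = 1361.90476.
Overproduction ΔQ = 1361.90476 − 940.47619 = 421.42857; wedge = subsidy = 88.5.
Deadweight loss = ½ × 421.42857 × 88.5 = $18648.21 million.

$18648.21 million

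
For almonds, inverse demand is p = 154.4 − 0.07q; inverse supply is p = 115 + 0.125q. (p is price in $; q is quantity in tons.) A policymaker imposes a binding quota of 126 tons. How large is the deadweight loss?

$563.92

Competitive equilibrium: 154.4 − 0.07q = 115 + 0.125q → q* = 202.0513, p* = 140.2564.
At q = 126: demand price = 154.4 − 0.07·126 = 145.58; supply price = 115 + 0.125·126 = 130.75.
Δq = 202.0513 − 126 = 76.0513; wedge = 145.58 − 130.75 = 14.83.
DWL = ½ × 76.0513 × 14.83 = $563.92.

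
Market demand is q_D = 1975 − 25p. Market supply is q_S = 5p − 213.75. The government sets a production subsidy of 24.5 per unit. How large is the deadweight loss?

In inverse form: demand p = 79 − 0.04q, supply p = 42.75 + 0.2q.
Competitive equilibrium: 79 − 0.04q = 42.75 + 0.2q → q* = 151.0417, p* = 72.9583.
The subsidy lowers effective supply by 24.5: p = 18.25 + 0.2q.
New quantity: 79 − 0.04q = 18.25 + 0.2q → q' = 253.125.
Overproduction Δq = 253.125 − 151.0417 = 102.0833; wedge = subsidy = 24.5.
The triangle = ½ × 102.0833 × 24.5 = 1250.52.

1250.52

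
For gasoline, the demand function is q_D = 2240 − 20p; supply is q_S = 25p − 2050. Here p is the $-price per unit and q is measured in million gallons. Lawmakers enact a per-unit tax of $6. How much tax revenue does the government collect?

In inverse form: demand p = 112 − 0.05q, supply p = 82 + 0.04q.
Competitive equilibrium: 112 − 0.05q = 82 + 0.04q → q* = 333.3333, p* = 95.3333.
With the tax, the buyer price exceeds the seller price by 6: (112 − 0.05q) − (82 + 0.04q) = 6 → q' = 266.6667.
Tax revenue = 6 × 266.6667 = $1600 million.

$1600 million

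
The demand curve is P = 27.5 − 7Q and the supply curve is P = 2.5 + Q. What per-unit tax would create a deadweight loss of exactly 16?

16

Competitive equilibrium: 27.5 − 7Q = 2.5 + Q → Q* = 3.125, P* = 5.625.
A tax t gives ΔQ = t/8 and wedge t, so DWL = t²/16.
t²/16 = 16 → t² = 256 → t = 16.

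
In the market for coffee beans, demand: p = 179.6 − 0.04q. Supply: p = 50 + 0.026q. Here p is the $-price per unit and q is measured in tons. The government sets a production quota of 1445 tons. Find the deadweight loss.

Competitive equilibrium: 179.6 − 0.04q = 50 + 0.026q → q* = 1963.6364, p* = 101.0545.
At q = 1445: demand price = 179.6 − 0.04·1445 = 121.8; supply price = 50 + 0.026·1445 = 87.57.
Δq = 1963.6364 − 1445 = 518.6364; wedge = 121.8 − 87.57 = 34.23.
DWL = ½ × 518.6364 × 34.23 = $8876.46.

$8876.46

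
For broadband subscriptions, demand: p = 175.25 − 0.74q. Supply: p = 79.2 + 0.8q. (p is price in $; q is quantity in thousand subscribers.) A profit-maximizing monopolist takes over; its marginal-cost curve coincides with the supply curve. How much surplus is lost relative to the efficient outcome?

$315.53 thousand

Competitive equilibrium: 175.25 − 0.74q = 79.2 + 0.8q → q* = 62.3701, p* = 129.0961.
Marginal revenue: MR = 175.25 − 1.48q. Set MR = MC: 175.25 − 1.48q = 79.2 + 0.8q → q_m = 42.1272.
Price p_m = 175.25 − 0.74·42.1272 = 144.0759; MC(q_m) = 79.2 + 0.8·42.1272 = 112.9018.
Competitive q* = 62.3701, so Δq = 20.2429; wedge = 144.0759 − 112.9018 = 31.1741.
Welfare loss = ½ × 20.2429 × 31.1741 = $315.53 thousand.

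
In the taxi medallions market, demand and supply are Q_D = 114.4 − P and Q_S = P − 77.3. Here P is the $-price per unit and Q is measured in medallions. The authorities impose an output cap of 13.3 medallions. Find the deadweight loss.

In inverse form: demand P = 114.4 − Q, supply P = 77.3 + Q.
Competitive equilibrium: 114.4 − Q = 77.3 + Q → Q* = 18.55, P* = 95.85.
At Q = 13.3: demand price = 114.4 − 1·13.3 = 101.1; supply price = 77.3 + 1·13.3 = 90.6.
ΔQ = 18.55 − 13.3 = 5.25; wedge = 101.1 − 90.6 = 10.5.
DWL = ½ × 5.25 × 10.5 = $27.56.

$27.56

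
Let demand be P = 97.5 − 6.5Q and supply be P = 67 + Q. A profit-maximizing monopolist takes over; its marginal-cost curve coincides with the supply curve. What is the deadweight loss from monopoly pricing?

13.37

Competitive equilibrium: 97.5 − 6.5Q = 67 + Q → Q* = 4.0667, P* = 71.0667.
Marginal revenue: MR = 97.5 − 13Q. Set MR = MC: 97.5 − 13Q = 67 + Q → Q_m = 2.1786.
Price P_m = 97.5 − 6.5·2.1786 = 83.3391; MC(Q_m) = 67 + 1·2.1786 = 69.1786.
Competitive Q* = 4.0667, so ΔQ = 1.8881; wedge = 83.3391 − 69.1786 = 14.1605.
DWL = ½ × 1.8881 × 14.1605 = 13.37.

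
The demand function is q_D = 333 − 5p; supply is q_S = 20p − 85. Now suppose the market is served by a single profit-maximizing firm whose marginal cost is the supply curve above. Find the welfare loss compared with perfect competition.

In inverse form: demand p = 66.6 − 0.2q, supply p = 4.25 + 0.05q.
Competitive equilibrium: 66.6 − 0.2q = 4.25 + 0.05q → q* = 249.4, p* = 16.72.
Marginal revenue: MR = 66.6 − 0.4q. Set MR = MC: 66.6 − 0.4q = 4.25 + 0.05q → q_m = 138.5556.
Price p_m = 66.6 − 0.2·138.5556 = 38.8889; MC(q_m) = 4.25 + 0.05·138.5556 = 11.1778.
Competitive q* = 249.4, so Δq = 110.8444; wedge = 38.8889 − 11.1778 = 27.7111.
DWL = ½ × 110.8444 × 27.7111 = 1535.81.

1535.81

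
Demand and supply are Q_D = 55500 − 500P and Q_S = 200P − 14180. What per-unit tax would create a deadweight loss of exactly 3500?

In inverse form: demand P = 111 − 0.002Q, supply P = 70.9 + 0.005Q.
Competitive equilibrium: 111 − 0.002Q = 70.9 + 0.005Q → Q* = 5728.5714, P* = 99.5429.
A tax t gives ΔQ = t/0.007 and wedge t, so DWL = t²/0.014.
t²/0.014 = 3500 → t² = 49 → t = 7.

7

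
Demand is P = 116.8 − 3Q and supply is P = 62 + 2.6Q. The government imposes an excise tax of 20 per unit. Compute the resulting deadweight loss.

35.71

Competitive equilibrium: 116.8 − 3Q = 62 + 2.6Q → Q* = 9.7857, P* = 87.4429.
With the tax, the buyer price exceeds the seller price by 20: (116.8 − 3Q) − (62 + 2.6Q) = 20 → Q' = 6.2143.
ΔQ = 9.7857 − 6.2143 = 3.5714; the wedge equals the tax, 20.
The triangle = ½ × 3.5714 × 20 = 35.71.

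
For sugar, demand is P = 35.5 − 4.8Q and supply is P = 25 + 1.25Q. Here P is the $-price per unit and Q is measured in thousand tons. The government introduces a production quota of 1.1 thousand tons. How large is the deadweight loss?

$1.22 thousand

Competitive equilibrium: 35.5 − 4.8Q = 25 + 1.25Q → Q* = 1.7355, P* = 27.1694.
At Q = 1.1: demand price = 35.5 − 4.8·1.1 = 30.22; supply price = 25 + 1.25·1.1 = 26.375.
ΔQ = 1.7355 − 1.1 = 0.6355; wedge = 30.22 − 26.375 = 3.845.
Deadweight loss = ½ × 0.6355 × 3.845 = $1.22 thousand.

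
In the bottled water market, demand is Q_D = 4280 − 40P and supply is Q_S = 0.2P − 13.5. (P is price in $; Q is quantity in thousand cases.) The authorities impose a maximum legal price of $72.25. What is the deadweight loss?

In inverse form: demand P = 107 − 0.025Q, supply P = 67.5 + 5Q.
Competitive equilibrium: 107 − 0.025Q = 67.5 + 5Q → Q* = 7.8607, P* = 106.8035.
At the ceiling P = 72.25, quantity supplied = (72.25 − 67.5)/5 = 0.95.
Willingness to pay at Q' = 0.95: 107 − 0.025·0.95 = 106.9763.
ΔQ = 7.8607 − 0.95 = 6.9107; wedge = 106.9763 − 72.25 = 34.7263.
The triangle = ½ × 6.9107 × 34.7263 = $119.99 thousand.

$119.99 thousand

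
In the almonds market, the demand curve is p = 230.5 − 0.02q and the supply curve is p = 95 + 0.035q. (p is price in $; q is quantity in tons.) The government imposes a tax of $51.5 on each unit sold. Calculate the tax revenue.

Competitive equilibrium: 230.5 − 0.02q = 95 + 0.035q → q* = 2463.63636, p* = 181.22727.
With the tax, the buyer price exceeds the seller price by 51.5: (230.5 − 0.02q) − (95 + 0.035q) = 51.5 → q' = 1527.27273.
Tax revenue = 51.5 × 1527.27273 = $78654.55.

$78654.55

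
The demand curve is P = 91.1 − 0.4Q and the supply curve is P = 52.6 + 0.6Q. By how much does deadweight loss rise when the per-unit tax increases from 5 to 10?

Competitive equilibrium: 91.1 − 0.4Q = 52.6 + 0.6Q → Q* = 38.5, P* = 75.7.
For a per-unit tax t: ΔQ = t/1, so DWL = ½·t·(t/1) = t²/2.
At t = 5: DWL = 12.5. At t = 10: DWL = 50.
Increase = 50 − 12.5 = 37.50.

37.50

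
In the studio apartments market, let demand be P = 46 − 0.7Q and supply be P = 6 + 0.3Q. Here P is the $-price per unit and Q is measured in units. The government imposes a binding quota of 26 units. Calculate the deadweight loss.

$98

Competitive equilibrium: 46 − 0.7Q = 6 + 0.3Q → Q* = 40, P* = 18.
At Q = 26: demand price = 46 − 0.7·26 = 27.8; supply price = 6 + 0.3·26 = 13.8.
ΔQ = 40 − 26 = 14; wedge = 27.8 − 13.8 = 14.
Welfare loss = ½ × 14 × 14 = $98.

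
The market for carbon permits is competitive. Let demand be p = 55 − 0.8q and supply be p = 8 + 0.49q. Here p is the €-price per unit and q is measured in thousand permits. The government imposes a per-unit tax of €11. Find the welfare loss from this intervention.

Competitive equilibrium: 55 − 0.8q = 8 + 0.49q → q* = 36.4341, p* = 25.8527.
With the tax, the buyer price exceeds the seller price by 11: (55 − 0.8q) − (8 + 0.49q) = 11 → q' = 27.907.
Δq = 36.4341 − 27.907 = 8.5271; the wedge equals the tax, 11.
DWL = ½ × 8.5271 × 11 = €46.90 thousand.

€46.90 thousand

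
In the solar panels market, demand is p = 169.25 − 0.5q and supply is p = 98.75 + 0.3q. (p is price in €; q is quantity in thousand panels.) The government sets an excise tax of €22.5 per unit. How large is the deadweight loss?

Competitive equilibrium: 169.25 − 0.5q = 98.75 + 0.3q → q* = 88.125, p* = 125.1875.
With the tax, the buyer price exceeds the seller price by 22.5: (169.25 − 0.5q) − (98.75 + 0.3q) = 22.5 → q' = 60.
Δq = 88.125 − 60 = 28.125; the wedge equals the tax, 22.5.
DWL = ½ × 28.125 × 22.5 = €316.41 thousand.

€316.41 thousand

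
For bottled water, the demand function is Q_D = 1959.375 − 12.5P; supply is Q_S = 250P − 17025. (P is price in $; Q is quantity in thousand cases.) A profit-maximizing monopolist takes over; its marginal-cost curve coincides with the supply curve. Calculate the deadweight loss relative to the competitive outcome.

In inverse form: demand P = 156.75 − 0.08Q, supply P = 68.1 + 0.004Q.
Competitive equilibrium: 156.75 − 0.08Q = 68.1 + 0.004Q → Q* = 1055.3571, P* = 72.3214.
Marginal revenue: MR = 156.75 − 0.16Q. Set MR = MC: 156.75 − 0.16Q = 68.1 + 0.004Q → Q_m = 540.5488.
Price P_m = 156.75 − 0.08·540.5488 = 113.5061; MC(Q_m) = 68.1 + 0.004·540.5488 = 70.2622.
Competitive Q* = 1055.3571, so ΔQ = 514.8083; wedge = 113.5061 − 70.2622 = 43.2439.
DWL = ½ × 514.8083 × 43.2439 = $11131.16 thousand.

$11131.16 thousand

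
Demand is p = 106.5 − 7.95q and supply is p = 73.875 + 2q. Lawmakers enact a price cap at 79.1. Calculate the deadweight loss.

Competitive equilibrium: 106.5 − 7.95q = 73.875 + 2q → q* = 3.2789, p* = 80.4328.
At the ceiling p = 79.1, quantity supplied = (79.1 − 73.875)/2 = 2.6125.
Willingness to pay at q' = 2.6125: 106.5 − 7.95·2.6125 = 85.7306.
Δq = 3.2789 − 2.6125 = 0.6664; wedge = 85.7306 − 79.1 = 6.6306.
DWL = ½ × 0.6664 × 6.6306 = 2.21.

2.21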